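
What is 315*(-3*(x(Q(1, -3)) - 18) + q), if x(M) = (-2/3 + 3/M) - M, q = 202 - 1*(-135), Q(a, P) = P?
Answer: 121905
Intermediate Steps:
q = 337 (q = 202 + 135 = 337)
x(M) = -⅔ - M + 3/M (x(M) = (-2*⅓ + 3/M) - M = (-⅔ + 3/M) - M = -⅔ - M + 3/M)
315*(-3*(x(Q(1, -3)) - 18) + q) = 315*(-3*((-⅔ - 1*(-3) + 3/(-3)) - 18) + 337) = 315*(-3*((-⅔ + 3 + 3*(-⅓)) - 18) + 337) = 315*(-3*((-⅔ + 3 - 1) - 18) + 337) = 315*(-3*(4/3 - 18) + 337) = 315*(-3*(-50/3) + 337) = 315*(50 + 337) = 315*387 = 121905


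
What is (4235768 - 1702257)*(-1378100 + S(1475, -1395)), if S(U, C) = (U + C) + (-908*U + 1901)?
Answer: -6879543906109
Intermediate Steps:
S(U, C) = 1901 + C - 907*U (S(U, C) = (C + U) + (1901 - 908*U) = 1901 + C - 907*U)
(4235768 - 1702257)*(-1378100 + S(1475, -1395)) = (4235768 - 1702257)*(-1378100 + (1901 - 1395 - 907*1475)) = 2533511*(-1378100 + (1901 - 1395 - 1337825)) = 2533511*(-1378100 - 1337319) = 2533511*(-2715419) = -6879543906109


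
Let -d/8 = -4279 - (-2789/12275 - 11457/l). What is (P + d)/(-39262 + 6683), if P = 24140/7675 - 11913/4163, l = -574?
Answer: -154839655335875761/146685077137166575 ≈ -1.0556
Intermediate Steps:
P = 1812509/6390205 (P = 24140*(1/7675) - 11913*1/4163 = 4828/1535 - 11913/4163 = 1812509/6390205 ≈ 0.28364)
d = 121152903756/3522925 (d = -8*(-4279 - (-2789/12275 - 11457/(-574))) = -8*(-4279 - (-2789*1/12275 - 11457*(-1/574))) = -8*(-4279 - (-2789/12275 + 11457/574)) = -8*(-4279 - 1*139033789/7045850) = -8*(-4279 - 139033789/7045850) = -8*(-30288225939/7045850) = 121152903756/3522925 ≈ 34390.)
(P + d)/(-39262 + 6683) = (1812509/6390205 + 121152903756/3522925)/(-39262 + 6683) = (154839655335875761/4502442589925)/(-32579) = (154839655335875761/4502442589925)*(-1/32579) = -154839655335875761/146685077137166575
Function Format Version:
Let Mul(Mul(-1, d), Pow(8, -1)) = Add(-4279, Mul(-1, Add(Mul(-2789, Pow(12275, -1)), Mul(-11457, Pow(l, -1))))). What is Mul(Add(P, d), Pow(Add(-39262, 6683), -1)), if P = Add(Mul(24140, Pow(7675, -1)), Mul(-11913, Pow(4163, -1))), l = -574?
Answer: Rational(-154839655335875761, 146685077137166575) ≈ -1.0556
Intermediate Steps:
P = Rational(1812509, 6390205) (P = Add(Mul(24140, Rational(1, 7675)), Mul(-11913, Rational(1, 4163))) = Add(Rational(4828, 1535), Rational(-11913, 4163)) = Rational(1812509, 6390205) ≈ 0.28364)
d = Rational(121152903756, 3522925) (d = Mul(-8, Add(-4279, Mul(-1, Add(Mul(-2789, Pow(12275, -1)), Mul(-11457, Pow(-574, -1)))))) = Mul(-8, Add(-4279, Mul(-1, Add(Mul(-2789, Rational(1, 12275)), Mul(-11457, Rational(-1, 574)))))) = Mul(-8, Add(-4279, Mul(-1, Add(Rational(-2789, 12275), Rational(11457, 574))))) = Mul(-8, Add(-4279, Mul(-1, Rational(139033789, 7045850)))) = Mul(-8, Add(-4279, Rational(-139033789, 7045850))) = Mul(-8, Rational(-30288225939, 7045850)) = Rational(121152903756, 3522925) ≈ 34390.)
Mul(Add(P, d), Pow(Add(-39262, 6683), -1)) = Mul(Add(Rational(1812509, 6390205), Rational(121152903756, 3522925)), Pow(Add(-39262, 6683), -1)) = Mul(Rational(154839655335875761, 4502442589925), Pow(-32579, -1)) = Mul(Rational(154839655335875761, 4502442589925), Rational(-1, 32579)) = Rational(-154839655335875761, 146685077137166575)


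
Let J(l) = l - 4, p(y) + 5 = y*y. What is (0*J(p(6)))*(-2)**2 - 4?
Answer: -4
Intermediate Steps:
p(y) = -5 + y**2 (p(y) = -5 + y*y = -5 + y**2)
J(l) = -4 + l
(0*J(p(6)))*(-2)**2 - 4 = (0*(-4 + (-5 + 6**2)))*(-2)**2 - 4 = (0*(-4 + (-5 + 36)))*4 - 4 = (0*(-4 + 31))*4 - 4 = (0*27)*4 - 4 = 0*4 - 4 = 0 - 4 = -4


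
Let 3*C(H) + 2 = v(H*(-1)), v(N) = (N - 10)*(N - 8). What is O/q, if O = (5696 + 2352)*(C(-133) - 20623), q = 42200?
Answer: -46774976/15825 ≈ -2955.8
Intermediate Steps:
v(N) = (-10 + N)*(-8 + N)
C(H) = 26 + 6*H + H²/3 (C(H) = -⅔ + (80 + (H*(-1))² - 18*H*(-1))/3 = -⅔ + (80 + (-H)² - (-18)*H)/3 = -⅔ + (80 + H² + 18*H)/3 = -⅔ + (80/3 + 6*H + H²/3) = 26 + 6*H + H²/3)
O = -374199808/3 (O = (5696 + 2352)*((26 + 6*(-133) + (⅓)*(-133)²) - 20623) = 8048*((26 - 798 + (⅓)*17689) - 20623) = 8048*((26 - 798 + 17689/3) - 20623) = 8048*(15373/3 - 20623) = 8048*(-46496/3) = -374199808/3 ≈ -1.2473e+8)
O/q = -374199808/3/42200 = -374199808/3*1/42200 = -46774976/15825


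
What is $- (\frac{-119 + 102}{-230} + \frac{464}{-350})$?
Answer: $\frac{10077}{8050} \approx 1.2518$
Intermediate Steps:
$- (\frac{-119 + 102}{-230} + \frac{464}{-350}) = - (\left(-17\right) \left(- \frac{1}{230}\right) + 464 \left(- \frac{1}{350}\right)) = - (\frac{17}{230} - \frac{232}{175}) = \left(-1\right) \left(- \frac{10077}{8050}\right) = \frac{10077}{8050}$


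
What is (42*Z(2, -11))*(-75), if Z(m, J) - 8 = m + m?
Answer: -37800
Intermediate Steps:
Z(m, J) = 8 + 2*m (Z(m, J) = 8 + (m + m) = 8 + 2*m)
(42*Z(2, -11))*(-75) = (42*(8 + 2*2))*(-75) = (42*(8 + 4))*(-75) = (42*12)*(-75) = 504*(-75) = -37800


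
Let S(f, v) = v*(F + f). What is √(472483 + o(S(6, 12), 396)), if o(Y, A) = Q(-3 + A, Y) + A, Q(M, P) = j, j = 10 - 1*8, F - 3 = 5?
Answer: √472881 ≈ 687.66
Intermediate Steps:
F = 8 (F = 3 + 5 = 8)
S(f, v) = v*(8 + f)
j = 2 (j = 10 - 8 = 2)
Q(M, P) = 2
o(Y, A) = 2 + A
√(472483 + o(S(6, 12), 396)) = √(472483 + (2 + 396)) = √(472483 + 398) = √472881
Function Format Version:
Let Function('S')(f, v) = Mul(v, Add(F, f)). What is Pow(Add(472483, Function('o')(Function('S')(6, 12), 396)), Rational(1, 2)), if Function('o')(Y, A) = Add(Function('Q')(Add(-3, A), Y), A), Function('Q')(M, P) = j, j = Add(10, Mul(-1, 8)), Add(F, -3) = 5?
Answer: Pow(472881, Rational(1, 2)) ≈ 687.66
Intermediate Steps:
F = 8 (F = Add(3, 5) = 8)
Function('S')(f, v) = Mul(v, Add(8, f))
j = 2 (j = Add(10, -8) = 2)
Function('Q')(M, P) = 2
Function('o')(Y, A) = Add(2, A)
Pow(Add(472483, Function('o')(Function('S')(6, 12), 396)), Rational(1, 2)) = Pow(Add(472483, Add(2, 396)), Rational(1, 2)) = Pow(Add(472483, 398), Rational(1, 2)) = Pow(472881, Rational(1, 2))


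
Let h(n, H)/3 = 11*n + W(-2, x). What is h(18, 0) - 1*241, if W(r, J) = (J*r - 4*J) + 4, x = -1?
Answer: 383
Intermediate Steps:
W(r, J) = 4 - 4*J + J*r (W(r, J) = (-4*J + J*r) + 4 = 4 - 4*J + J*r)
h(n, H) = 30 + 33*n (h(n, H) = 3*(11*n + (4 - 4*(-1) - 1*(-2))) = 3*(11*n + (4 + 4 + 2)) = 3*(11*n + 10) = 3*(10 + 11*n) = 30 + 33*n)
h(18, 0) - 1*241 = (30 + 33*18) - 1*241 = (30 + 594) - 241 = 624 - 241 = 383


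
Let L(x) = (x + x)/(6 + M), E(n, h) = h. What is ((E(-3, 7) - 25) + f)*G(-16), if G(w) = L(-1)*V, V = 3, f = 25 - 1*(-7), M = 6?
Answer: -7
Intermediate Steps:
f = 32 (f = 25 + 7 = 32)
L(x) = x/6 (L(x) = (x + x)/(6 + 6) = (2*x)/12 = (2*x)*(1/12) = x/6)
G(w) = -½ (G(w) = ((⅙)*(-1))*3 = -⅙*3 = -½)
((E(-3, 7) - 25) + f)*G(-16) = ((7 - 25) + 32)*(-½) = (-18 + 32)*(-½) = 14*(-½) = -7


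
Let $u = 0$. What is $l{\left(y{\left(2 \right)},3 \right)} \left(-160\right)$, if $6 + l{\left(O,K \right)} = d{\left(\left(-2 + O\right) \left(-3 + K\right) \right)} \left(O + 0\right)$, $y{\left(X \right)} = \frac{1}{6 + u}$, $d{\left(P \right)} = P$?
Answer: $960$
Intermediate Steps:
$y{\left(X \right)} = \frac{1}{6}$ ($y{\left(X \right)} = \frac{1}{6 + 0} = \frac{1}{6}$)
$l{\left(O,K \right)} = -6 + O \left(-3 + K\right) \left(-2 + O\right)$ ($l{\left(O,K \right)} = -6 + \left(-2 + O\right) \left(-3 + K\right) \left(O + 0\right) = -6 + \left(-3 + K\right) \left(-2 + O\right) O = -6 + O \left(-3 + K\right) \left(-2 + O\right)$)
$l{\left(y{\left(2 \right)},3 \right)} \left(-160\right) = \left(-6 + \frac{6 - \frac{1}{2} - 6 + 3 \cdot \frac{1}{6}}{6}\right) \left(-160\right) = \left(-6 + \frac{6 - \frac{1}{2} - 6 + \frac{1}{2}}{6}\right) \left(-160\right) = \left(-6 + \frac{1}{6} \cdot 0\right) \left(-160\right) = \left(-6 + 0\right) \left(-160\right) = \left(-6\right) \left(-160\right) = 960$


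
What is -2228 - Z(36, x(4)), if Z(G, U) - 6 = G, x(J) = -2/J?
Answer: -2270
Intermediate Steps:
Z(G, U) = 6 + G
-2228 - Z(36, x(4)) = -2228 - (6 + 36) = -2228 - 1*42 = -2228 - 42 = -2270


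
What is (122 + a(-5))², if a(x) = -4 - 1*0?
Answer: 13924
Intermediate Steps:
a(x) = -4 (a(x) = -4 + 0 = -4)
(122 + a(-5))² = (122 - 4)² = 118² = 13924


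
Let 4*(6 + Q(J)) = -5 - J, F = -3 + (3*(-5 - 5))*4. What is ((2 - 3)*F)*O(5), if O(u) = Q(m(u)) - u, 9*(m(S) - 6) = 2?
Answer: -20377/12 ≈ -1698.1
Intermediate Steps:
F = -123 (F = -3 + (3*(-10))*4 = -3 - 30*4 = -3 - 120 = -123)
m(S) = 56/9 (m(S) = 6 + (⅑)*2 = 6 + 2/9 = 56/9)
Q(J) = -29/4 - J/4 (Q(J) = -6 + (-5 - J)/4 = -6 + (-5/4 - J/4) = -29/4 - J/4)
O(u) = -317/36 - u (O(u) = (-29/4 - ¼*56/9) - u = (-29/4 - 14/9) - u = -317/36 - u)
((2 - 3)*F)*O(5) = ((2 - 3)*(-123))*(-317/36 - 1*5) = (-1*(-123))*(-317/36 - 5) = 123*(-497/36) = -20377/12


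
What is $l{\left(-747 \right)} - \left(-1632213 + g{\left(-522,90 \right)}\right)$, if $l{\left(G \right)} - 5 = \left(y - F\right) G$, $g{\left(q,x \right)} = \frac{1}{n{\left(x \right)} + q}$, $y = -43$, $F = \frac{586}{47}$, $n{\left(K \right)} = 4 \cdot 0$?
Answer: $\frac{41061394397}{24534} \approx 1.6737 \cdot 10^{6}$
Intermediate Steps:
$n{\left(K \right)} = 0$
$F = \frac{586}{47}$ ($F = 586 \cdot \frac{1}{47} = \frac{586}{47} \approx 12.468$)
$g{\left(q,x \right)} = \frac{1}{q}$ ($g{\left(q,x \right)} = \frac{1}{0 + q} = \frac{1}{q}$)
$l{\left(G \right)} = 5 - \frac{2607 G}{47}$ ($l{\left(G \right)} = 5 + \left(-43 - \frac{586}{47}\right) G = 5 - \frac{2607 G}{47}$)
$l{\left(-747 \right)} - \left(-1632213 + g{\left(-522,90 \right)}\right) = \left(5 - - \frac{1947429}{47}\right) - \left(-1632213 + \frac{1}{-522}\right) = \left(5 + \frac{1947429}{47}\right) - \left(-1632213 - \frac{1}{522}\right) = \frac{1947664}{47} - - \frac{852015187}{522} = \frac{1947664}{47} + \frac{852015187}{522} = \frac{41061394397}{24534}$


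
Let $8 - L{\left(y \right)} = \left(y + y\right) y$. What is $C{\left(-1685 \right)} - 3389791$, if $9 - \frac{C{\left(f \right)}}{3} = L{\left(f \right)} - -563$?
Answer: $13643873$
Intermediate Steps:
$L{\left(y \right)} = 8 - 2 y^{2}$ ($L{\left(y \right)} = 8 - \left(y + y\right) y = 8 - 2 y y = 8 - 2 y^{2}$)
$C{\left(f \right)} = -1686 + 6 f^{2}$ ($C{\left(f \right)} = 27 - 3 \left(\left(8 - 2 f^{2}\right) - -563\right) = 27 - 3 \left(\left(8 - 2 f^{2}\right) + 563\right) = 27 - 3 \left(571 - 2 f^{2}\right) = 27 + \left(-1713 + 6 f^{2}\right) = -1686 + 6 f^{2}$)
$C{\left(-1685 \right)} - 3389791 = \left(-1686 + 6 \left(-1685\right)^{2}\right) - 3389791 = \left(-1686 + 6 \cdot 2839225\right) - 3389791 = \left(-1686 + 17035350\right) - 3389791 = 17033664 - 3389791 = 13643873$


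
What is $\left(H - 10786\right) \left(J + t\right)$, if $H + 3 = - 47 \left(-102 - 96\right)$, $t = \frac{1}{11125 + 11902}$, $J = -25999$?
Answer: $\frac{887840915476}{23027} \approx 3.8557 \cdot 10^{7}$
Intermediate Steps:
$t = \frac{1}{23027} \approx 4.3427 \cdot 10^{-5}$
$H = 9303$ ($H = -3 - 47 \left(-102 - 96\right) = -3 - -9306 = -3 + 9306 = 9303$)
$\left(H - 10786\right) \left(J + t\right) = \left(9303 - 10786\right) \left(-25999 + \frac{1}{23027}\right) = \left(-1483\right) \left(- \frac{598678972}{23027}\right) = \frac{887840915476}{23027}$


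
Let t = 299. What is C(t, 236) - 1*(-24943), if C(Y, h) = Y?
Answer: 25242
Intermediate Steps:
C(t, 236) - 1*(-24943) = 299 - 1*(-24943) = 299 + 24943 = 25242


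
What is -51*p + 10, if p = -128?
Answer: 6538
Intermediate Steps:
-51*p + 10 = -51*(-128) + 10 = 6528 + 10 = 6538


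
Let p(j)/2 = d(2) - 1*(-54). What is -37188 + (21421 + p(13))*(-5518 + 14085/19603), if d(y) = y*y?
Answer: -2330069024817/19603 ≈ -1.1886e+8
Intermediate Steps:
d(y) = y²
p(j) = 116 (p(j) = 2*(2² - 1*(-54)) = 2*(4 + 54) = 2*58 = 116)
-37188 + (21421 + p(13))*(-5518 + 14085/19603) = -37188 + (21421 + 116)*(-5518 + 14085/19603) = -37188 + 21537*(-5518 + 14085*(1/19603)) = -37188 + 21537*(-5518 + 14085/19603) = -37188 + 21537*(-108155269/19603) = -37188 - 2329340028453/19603 = -2330069024817/19603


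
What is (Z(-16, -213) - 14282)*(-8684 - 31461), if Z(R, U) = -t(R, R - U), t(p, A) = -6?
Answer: 573110020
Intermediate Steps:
Z(R, U) = 6 (Z(R, U) = -1*(-6) = 6)
(Z(-16, -213) - 14282)*(-8684 - 31461) = (6 - 14282)*(-8684 - 31461) = -14276*(-40145) = 573110020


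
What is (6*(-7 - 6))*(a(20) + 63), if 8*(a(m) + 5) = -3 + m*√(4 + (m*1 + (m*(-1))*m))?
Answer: -17979/4 - 390*I*√94 ≈ -4494.8 - 3781.2*I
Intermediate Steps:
a(m) = -43/8 + m*√(4 + m - m²)/8 (a(m) = -5 + (-3 + m*√(4 + (m*1 + (m*(-1))*m)))/8 = -5 + (-3 + m*√(4 + (m + (-m)*m)))/8 = -5 + (-3 + m*√(4 + (m - m²)))/8 = -5 + (-3 + m*√(4 + m - m²))/8 = -5 + (-3/8 + m*√(4 + m - m²)/8) = -43/8 + m*√(4 + m - m²)/8)
(6*(-7 - 6))*(a(20) + 63) = (6*(-7 - 6))*((-43/8 + (⅛)*20*√(4 + 20 - 1*20²)) + 63) = (6*(-13))*((-43/8 + (⅛)*20*√(4 + 20 - 1*400)) + 63) = -78*((-43/8 + (⅛)*20*√(4 + 20 - 400)) + 63) = -78*((-43/8 + (⅛)*20*√(-376)) + 63) = -78*((-43/8 + (⅛)*20*(2*I*√94)) + 63) = -78*((-43/8 + 5*I*√94) + 63) = -78*(461/8 + 5*I*√94) = -17979/4 - 390*I*√94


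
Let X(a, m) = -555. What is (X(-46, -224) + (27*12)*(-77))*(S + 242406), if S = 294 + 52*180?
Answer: -6428286180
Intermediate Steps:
S = 9654 (S = 294 + 9360 = 9654)
(X(-46, -224) + (27*12)*(-77))*(S + 242406) = (-555 + (27*12)*(-77))*(9654 + 242406) = (-555 + 324*(-77))*252060 = (-555 - 24948)*252060 = -25503*252060 = -6428286180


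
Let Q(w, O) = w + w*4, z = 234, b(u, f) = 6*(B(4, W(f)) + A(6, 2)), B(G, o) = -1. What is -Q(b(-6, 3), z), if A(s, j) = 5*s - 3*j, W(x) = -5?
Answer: -690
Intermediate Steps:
A(s, j) = -3*j + 5*s
b(u, f) = 138 (b(u, f) = 6*(-1 + (-3*2 + 5*6)) = 6*(-1 + (-6 + 30)) = 6*(-1 + 24) = 6*23 = 138)
Q(w, O) = 5*w (Q(w, O) = w + 4*w = 5*w)
-Q(b(-6, 3), z) = -5*138 = -1*690 = -690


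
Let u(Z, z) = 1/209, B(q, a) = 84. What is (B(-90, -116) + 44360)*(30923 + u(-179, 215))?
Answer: 287237483152/209 ≈ 1.3743e+9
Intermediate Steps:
u(Z, z) = 1/209
(B(-90, -116) + 44360)*(30923 + u(-179, 215)) = (84 + 44360)*(30923 + 1/209) = 44444*(6462908/209) = 287237483152/209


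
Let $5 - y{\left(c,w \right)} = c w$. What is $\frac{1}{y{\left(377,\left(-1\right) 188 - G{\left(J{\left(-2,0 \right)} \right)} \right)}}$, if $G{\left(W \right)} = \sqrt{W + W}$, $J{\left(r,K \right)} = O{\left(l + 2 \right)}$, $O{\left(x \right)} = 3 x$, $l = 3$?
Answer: $\frac{23627}{1673284097} - \frac{377 \sqrt{30}}{5019852291} \approx 1.3709 \cdot 10^{-5}$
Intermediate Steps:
$J{\left(r,K \right)} = 15$ ($J{\left(r,K \right)} = 3 \left(3 + 2\right) = 3 \cdot 5 = 15$)
$G{\left(W \right)} = \sqrt{2} \sqrt{W}$ ($G{\left(W \right)} = \sqrt{2 W} = \sqrt{2} \sqrt{W}$)
$y{\left(c,w \right)} = 5 - c w$
$\frac{1}{y{\left(377,\left(-1\right) 188 - G{\left(J{\left(-2,0 \right)} \right)} \right)}} = \frac{1}{5 - 377 \left(\left(-1\right) 188 - \sqrt{2} \sqrt{15}\right)} = \frac{1}{5 - 377 \left(-188 - \sqrt{30}\right)} = \frac{1}{5 + \left(70876 + 377 \sqrt{30}\right)} = \frac{1}{70881 + 377 \sqrt{30}}$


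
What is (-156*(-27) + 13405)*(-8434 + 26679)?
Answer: 321422165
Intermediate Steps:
(-156*(-27) + 13405)*(-8434 + 26679) = (4212 + 13405)*18245 = 17617*18245 = 321422165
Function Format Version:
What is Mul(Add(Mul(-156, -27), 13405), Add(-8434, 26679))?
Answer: 321422165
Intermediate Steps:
Mul(Add(Mul(-156, -27), 13405), Add(-8434, 26679)) = Mul(Add(4212, 13405), 18245) = Mul(17617, 18245) = 321422165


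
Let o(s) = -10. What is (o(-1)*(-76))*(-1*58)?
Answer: -44080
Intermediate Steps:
(o(-1)*(-76))*(-1*58) = (-10*(-76))*(-1*58) = 760*(-58) = -44080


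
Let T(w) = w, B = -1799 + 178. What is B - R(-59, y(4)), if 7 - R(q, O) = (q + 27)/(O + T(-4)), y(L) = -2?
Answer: -4868/3 ≈ -1622.7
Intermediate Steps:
B = -1621
R(q, O) = 7 - (27 + q)/(-4 + O) (R(q, O) = 7 - (q + 27)/(O - 4) = 7 - (27 + q)/(-4 + O))
B - R(-59, y(4)) = -1621 - (-55 - 1*(-59) + 7*(-2))/(-4 - 2) = -1621 - (-55 + 59 - 14)/(-6) = -1621 - (-1)*(-10)/6 = -1621 - 1*5/3 = -1621 - 5/3 = -4868/3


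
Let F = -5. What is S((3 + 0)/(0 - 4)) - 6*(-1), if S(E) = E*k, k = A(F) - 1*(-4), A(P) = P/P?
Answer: 9/4 ≈ 2.2500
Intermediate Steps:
A(P) = 1
k = 5 (k = 1 - 1*(-4) = 1 + 4 = 5)
S(E) = 5*E (S(E) = E*5 = 5*E)
S((3 + 0)/(0 - 4)) - 6*(-1) = 5*((3 + 0)/(0 - 4)) - 6*(-1) = 5*(3/(-4)) + 6 = 5*(3*(-¼)) + 6 = 5*(-¾) + 6 = -15/4 + 6 = 9/4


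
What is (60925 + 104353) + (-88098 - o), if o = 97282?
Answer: -20102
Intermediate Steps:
(60925 + 104353) + (-88098 - o) = (60925 + 104353) + (-88098 - 1*97282) = 165278 + (-88098 - 97282) = 165278 - 185380 = -20102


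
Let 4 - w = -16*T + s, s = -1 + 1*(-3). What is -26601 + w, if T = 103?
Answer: -24945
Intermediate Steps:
s = -4 (s = -1 - 3 = -4)
w = 1656 (w = 4 - (-16*103 - 4) = 4 - (-1648 - 4) = 4 - 1*(-1652) = 4 + 1652 = 1656)
-26601 + w = -26601 + 1656 = -24945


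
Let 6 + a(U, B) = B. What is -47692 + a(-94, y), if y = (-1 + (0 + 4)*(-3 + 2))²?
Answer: -47673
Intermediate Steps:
y = 25 (y = (-1 + 4*(-1))² = (-1 - 4)² = (-5)² = 25)
a(U, B) = -6 + B
-47692 + a(-94, y) = -47692 + (-6 + 25) = -47692 + 19 = -47673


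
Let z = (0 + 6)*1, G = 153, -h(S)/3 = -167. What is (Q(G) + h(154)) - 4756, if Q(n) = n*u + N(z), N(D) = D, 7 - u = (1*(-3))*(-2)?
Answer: -4096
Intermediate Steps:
h(S) = 501 (h(S) = -3*(-167) = 501)
u = 1 (u = 7 - 1*(-3)*(-2) = 7 - (-3)*(-2) = 7 - 1*6 = 7 - 6 = 1)
z = 6 (z = 6*1 = 6)
Q(n) = 6 + n (Q(n) = n*1 + 6 = n + 6 = 6 + n)
(Q(G) + h(154)) - 4756 = ((6 + 153) + 501) - 4756 = (159 + 501) - 4756 = 660 - 4756 = -4096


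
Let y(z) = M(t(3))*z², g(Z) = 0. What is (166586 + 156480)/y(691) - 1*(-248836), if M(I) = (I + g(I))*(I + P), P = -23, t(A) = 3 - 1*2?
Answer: 1306958921743/5252291 ≈ 2.4884e+5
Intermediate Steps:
t(A) = 1 (t(A) = 3 - 2 = 1)
M(I) = I*(-23 + I) (M(I) = (I + 0)*(I - 23) = I*(-23 + I))
y(z) = -22*z² (y(z) = (1*(-23 + 1))*z² = (1*(-22))*z² = -22*z²)
(166586 + 156480)/y(691) - 1*(-248836) = (166586 + 156480)/((-22*691²)) - 1*(-248836) = 323066/((-22*477481)) + 248836 = 323066/(-10504582) + 248836 = 323066*(-1/10504582) + 248836 = -161533/5252291 + 248836 = 1306958921743/5252291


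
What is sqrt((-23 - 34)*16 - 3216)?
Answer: 4*I*sqrt(258) ≈ 64.25*I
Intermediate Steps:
sqrt((-23 - 34)*16 - 3216) = sqrt(-57*16 - 3216) = sqrt(-912 - 3216) = sqrt(-4128) = 4*I*sqrt(258)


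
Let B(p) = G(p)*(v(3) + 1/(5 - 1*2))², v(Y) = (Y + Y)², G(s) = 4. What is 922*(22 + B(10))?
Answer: 43999684/9 ≈ 4.8889e+6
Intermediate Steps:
v(Y) = 4*Y² (v(Y) = (2*Y)² = 4*Y²)
B(p) = 47524/9 (B(p) = 4*(4*3² + 1/(5 - 1*2))² = 4*(4*9 + 1/(5 - 2))² = 4*(36 + 1/3)² = 4*(36 + ⅓)² = 4*(109/3)² = 4*(11881/9) = 47524/9)
922*(22 + B(10)) = 922*(22 + 47524/9) = 922*(47722/9) = 43999684/9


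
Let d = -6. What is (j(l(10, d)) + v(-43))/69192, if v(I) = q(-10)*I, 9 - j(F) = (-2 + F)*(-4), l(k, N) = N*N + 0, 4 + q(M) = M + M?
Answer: 1177/69192 ≈ 0.017011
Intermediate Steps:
q(M) = -4 + 2*M (q(M) = -4 + (M + M) = -4 + 2*M)
l(k, N) = N**2 (l(k, N) = N**2 + 0 = N**2)
j(F) = 1 + 4*F (j(F) = 9 - (-2 + F)*(-4) = 9 - (8 - 4*F) = 9 + (-8 + 4*F) = 1 + 4*F)
v(I) = -24*I (v(I) = (-4 + 2*(-10))*I = (-4 - 20)*I = -24*I)
(j(l(10, d)) + v(-43))/69192 = ((1 + 4*(-6)**2) - 24*(-43))/69192 = ((1 + 4*36) + 1032)*(1/69192) = ((1 + 144) + 1032)*(1/69192) = (145 + 1032)*(1/69192) = 1177*(1/69192) = 1177/69192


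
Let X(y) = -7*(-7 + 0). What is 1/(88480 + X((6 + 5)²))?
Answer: 1/88529 ≈ 1.1296e-5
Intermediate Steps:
X(y) = 49 (X(y) = -7*(-7) = 49)
1/(88480 + X((6 + 5)²)) = 1/(88480 + 49) = 1/88529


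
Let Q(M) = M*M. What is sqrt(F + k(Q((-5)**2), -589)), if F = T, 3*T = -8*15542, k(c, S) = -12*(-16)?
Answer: 4*I*sqrt(23205)/3 ≈ 203.11*I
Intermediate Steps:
Q(M) = M**2
k(c, S) = 192
T = -124336/3 (T = (-8*15542)/3 = (1/3)*(-124336) = -124336/3 ≈ -41445.)
F = -124336/3 ≈ -41445.
sqrt(F + k(Q((-5)**2), -589)) = sqrt(-124336/3 + 192) = sqrt(-123760/3) = 4*I*sqrt(23205)/3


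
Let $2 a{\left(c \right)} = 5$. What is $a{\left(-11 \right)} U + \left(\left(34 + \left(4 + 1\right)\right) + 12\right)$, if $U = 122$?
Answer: $356$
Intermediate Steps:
$a{\left(c \right)} = \frac{5}{2}$ ($a{\left(c \right)} = \frac{1}{2} \cdot 5 = \frac{5}{2}$)
$a{\left(-11 \right)} U + \left(\left(34 + \left(4 + 1\right)\right) + 12\right) = \frac{5}{2} \cdot 122 + \left(\left(34 + \left(4 + 1\right)\right) + 12\right) = 305 + \left(\left(34 + 5\right) + 12\right) = 305 + \left(39 + 12\right) = 305 + 51 = 356$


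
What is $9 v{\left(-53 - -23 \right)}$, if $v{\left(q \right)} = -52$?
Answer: $-468$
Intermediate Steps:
$9 v{\left(-53 - -23 \right)} = 9 \left(-52\right) = -468$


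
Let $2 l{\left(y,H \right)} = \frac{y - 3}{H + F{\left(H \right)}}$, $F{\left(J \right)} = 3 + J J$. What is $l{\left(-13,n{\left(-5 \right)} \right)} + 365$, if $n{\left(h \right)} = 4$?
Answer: $\frac{8387}{23} \approx 364.65$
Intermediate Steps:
$F{\left(J \right)} = 3 + J^{2}$
$l{\left(y,H \right)} = \frac{-3 + y}{2 \left(3 + H + H^{2}\right)}$ ($l{\left(y,H \right)} = \frac{\left(y - 3\right) \frac{1}{H + \left(3 + H^{2}\right)}}{2} = \frac{\left(-3 + y\right) \frac{1}{3 + H + H^{2}}}{2} = \frac{\frac{1}{3 + H + H^{2}} \left(-3 + y\right)}{2} = \frac{-3 + y}{2 \left(3 + H + H^{2}\right)}$)
$l{\left(-13,n{\left(-5 \right)} \right)} + 365 = \frac{-3 - 13}{2 \left(3 + 4 + 4^{2}\right)} + 365 = \frac{1}{2} \frac{1}{3 + 4 + 16} \left(-16\right) + 365 = \frac{1}{2} \cdot \frac{1}{23} \left(-16\right) + 365 = - \frac{8}{23} + 365 = \frac{8387}{23}$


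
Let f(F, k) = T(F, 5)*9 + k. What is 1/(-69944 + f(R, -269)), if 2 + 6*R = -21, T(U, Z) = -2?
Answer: -1/70231 ≈ -1.4239e-5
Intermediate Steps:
R = -23/6 (R = -⅓ + (⅙)*(-21) = -⅓ - 7/2 = -23/6 ≈ -3.8333)
f(F, k) = -18 + k (f(F, k) = -2*9 + k = -18 + k)
1/(-69944 + f(R, -269)) = 1/(-69944 + (-18 - 269)) = 1/(-69944 - 287) = 1/(-70231) = -1/70231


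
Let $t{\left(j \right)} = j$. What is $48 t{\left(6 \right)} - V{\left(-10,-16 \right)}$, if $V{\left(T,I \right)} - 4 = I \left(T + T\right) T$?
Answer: $3484$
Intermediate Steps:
$V{\left(T,I \right)} = 4 + 2 I T^{2}$ ($V{\left(T,I \right)} = 4 + I \left(T + T\right) T = 4 + I 2 T T = 4 + 2 I T T = 4 + 2 I T^{2}$)
$48 t{\left(6 \right)} - V{\left(-10,-16 \right)} = 48 \cdot 6 - \left(4 + 2 \left(-16\right) \left(-10\right)^{2}\right) = 288 - \left(4 + 2 \left(-16\right) 100\right) = 288 - \left(4 - 3200\right) = 288 - -3196 = 288 + 3196 = 3484$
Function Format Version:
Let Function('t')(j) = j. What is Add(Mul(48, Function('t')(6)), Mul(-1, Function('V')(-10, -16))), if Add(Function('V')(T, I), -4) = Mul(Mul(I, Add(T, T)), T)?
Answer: 3484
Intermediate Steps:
Function('V')(T, I) = Add(4, Mul(2, I, Pow(T, 2))) (Function('V')(T, I) = Add(4, Mul(Mul(I, Add(T, T)), T)) = Add(4, Mul(Mul(I, Mul(2, T)), T)) = Add(4, Mul(Mul(2, I, T), T)) = Add(4, Mul(2, I, Pow(T, 2))))
Add(Mul(48, Function('t')(6)), Mul(-1, Function('V')(-10, -16))) = Add(Mul(48, 6), Mul(-1, Add(4, Mul(2, -16, Pow(-10, 2))))) = Add(288, Mul(-1, Add(4, Mul(2, -16, 100)))) = Add(288, Mul(-1, Add(4, -3200))) = Add(288, Mul(-1, -3196)) = Add(288, 3196) = 3484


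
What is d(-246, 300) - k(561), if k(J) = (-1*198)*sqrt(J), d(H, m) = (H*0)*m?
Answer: 198*sqrt(561) ≈ 4689.7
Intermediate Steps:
d(H, m) = 0 (d(H, m) = 0*m = 0)
k(J) = -198*sqrt(J)
d(-246, 300) - k(561) = 0 - (-198)*sqrt(561) = 0 + 198*sqrt(561) = 198*sqrt(561)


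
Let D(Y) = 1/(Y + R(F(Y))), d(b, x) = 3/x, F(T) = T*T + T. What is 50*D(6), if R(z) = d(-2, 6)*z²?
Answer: 25/444 ≈ 0.056306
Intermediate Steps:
F(T) = T + T² (F(T) = T² + T = T + T²)
R(z) = z²/2 (R(z) = (3/6)*z² = (3*(⅙))*z² = z²/2)
D(Y) = 1/(Y + Y²*(1 + Y)²/2) (D(Y) = 1/(Y + (Y*(1 + Y))²/2) = 1/(Y + (Y²*(1 + Y)²)/2) = 1/(Y + Y²*(1 + Y)²/2))
50*D(6) = 50*(2/(6*(2 + 6*(1 + 6)²))) = 50*(2*(⅙)/(2 + 6*7²)) = 50*(2*(⅙)/(2 + 6*49)) = 50*(2*(⅙)/(2 + 294)) = 50*(2*(⅙)/296) = 50*(2*(⅙)*(1/296)) = 50*(1/888) = 25/444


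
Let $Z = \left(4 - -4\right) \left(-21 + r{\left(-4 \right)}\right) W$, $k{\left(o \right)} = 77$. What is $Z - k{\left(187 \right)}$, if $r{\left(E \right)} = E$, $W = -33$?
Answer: $6523$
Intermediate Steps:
$Z = 6600$ ($Z = \left(4 - -4\right) \left(-21 - 4\right) \left(-33\right) = \left(4 + 4\right) \left(\left(-25\right) \left(-33\right)\right) = 8 \cdot 825 = 6600$)
$Z - k{\left(187 \right)} = 6600 - 77 = 6523$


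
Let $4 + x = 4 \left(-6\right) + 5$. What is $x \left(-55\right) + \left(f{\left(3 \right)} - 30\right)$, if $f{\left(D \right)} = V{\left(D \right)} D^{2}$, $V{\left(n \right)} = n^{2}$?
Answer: $1316$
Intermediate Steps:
$f{\left(D \right)} = D^{4}$ ($f{\left(D \right)} = D^{2} D^{2} = D^{4}$)
$x = -23$ ($x = -4 + \left(4 \left(-6\right) + 5\right) = -4 + \left(-24 + 5\right) = -4 - 19 = -23$)
$x \left(-55\right) + \left(f{\left(3 \right)} - 30\right) = \left(-23\right) \left(-55\right) + \left(3^{4} - 30\right) = 1265 + \left(81 - 30\right) = 1265 + 51 = 1316$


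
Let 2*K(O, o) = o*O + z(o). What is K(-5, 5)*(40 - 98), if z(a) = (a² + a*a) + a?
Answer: -870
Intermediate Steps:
z(a) = a + 2*a² (z(a) = (a² + a²) + a = 2*a² + a = a + 2*a²)
K(O, o) = O*o/2 + o*(1 + 2*o)/2 (K(O, o) = (o*O + o*(1 + 2*o))/2 = (O*o + o*(1 + 2*o))/2 = O*o/2 + o*(1 + 2*o)/2)
K(-5, 5)*(40 - 98) = ((½)*5*(1 - 5 + 2*5))*(40 - 98) = ((½)*5*(1 - 5 + 10))*(-58) = ((½)*5*6)*(-58) = 15*(-58) = -870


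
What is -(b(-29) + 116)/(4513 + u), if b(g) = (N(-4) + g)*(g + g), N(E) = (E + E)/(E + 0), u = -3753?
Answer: -841/380 ≈ -2.2132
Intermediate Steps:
N(E) = 2 (N(E) = (2*E)/E = 2)
b(g) = 2*g*(2 + g) (b(g) = (2 + g)*(g + g) = (2 + g)*(2*g) = 2*g*(2 + g))
-(b(-29) + 116)/(4513 + u) = -(2*(-29)*(2 - 29) + 116)/(4513 - 3753) = -(2*(-29)*(-27) + 116)/760 = -(1566 + 116)/760 = -1682/760 = -1*841/380 = -841/380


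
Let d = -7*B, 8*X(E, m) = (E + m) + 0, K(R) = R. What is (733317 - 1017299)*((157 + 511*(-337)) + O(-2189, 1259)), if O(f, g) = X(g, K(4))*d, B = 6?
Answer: 101484233493/2 ≈ 5.0742e+10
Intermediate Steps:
X(E, m) = E/8 + m/8 (X(E, m) = ((E + m) + 0)/8 = (E + m)/8 = E/8 + m/8)
d = -42 (d = -7*6 = -42)
O(f, g) = -21 - 21*g/4 (O(f, g) = (g/8 + (1/8)*4)*(-42) = (g/8 + 1/2)*(-42) = (1/2 + g/8)*(-42) = -21 - 21*g/4)
(733317 - 1017299)*((157 + 511*(-337)) + O(-2189, 1259)) = (733317 - 1017299)*((157 + 511*(-337)) + (-21 - 21/4*1259)) = -283982*((157 - 172207) + (-21 - 26439/4)) = -283982*(-172050 - 26523/4) = -283982*(-714723/4) = 101484233493/2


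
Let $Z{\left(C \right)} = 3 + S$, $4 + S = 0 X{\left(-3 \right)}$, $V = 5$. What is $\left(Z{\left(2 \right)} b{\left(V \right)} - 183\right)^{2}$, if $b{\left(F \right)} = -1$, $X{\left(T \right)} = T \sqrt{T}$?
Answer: $33124$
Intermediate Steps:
$X{\left(T \right)} = T^{\frac{3}{2}}$
$S = -4$ ($S = -4 + 0 \left(-3\right)^{\frac{3}{2}} = -4 + 0 \left(- 3 i \sqrt{3}\right) = -4 + 0 = -4$)
$Z{\left(C \right)} = -1$ ($Z{\left(C \right)} = 3 - 4 = -1$)
$\left(Z{\left(2 \right)} b{\left(V \right)} - 183\right)^{2} = \left(\left(-1\right) \left(-1\right) - 183\right)^{2} = \left(1 - 183\right)^{2} = \left(-182\right)^{2} = 33124$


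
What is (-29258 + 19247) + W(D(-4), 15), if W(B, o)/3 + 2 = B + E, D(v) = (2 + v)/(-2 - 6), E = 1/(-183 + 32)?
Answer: -6049827/604 ≈ -10016.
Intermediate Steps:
E = -1/151 (E = 1/(-151) = -1/151 ≈ -0.0066225)
D(v) = -1/4 - v/8 (D(v) = (2 + v)/(-8) = (2 + v)*(-1/8) = -1/4 - v/8)
W(B, o) = -909/151 + 3*B (W(B, o) = -6 + 3*(B - 1/151) = -6 + 3*(-1/151 + B) = -6 + (-3/151 + 3*B) = -909/151 + 3*B)
(-29258 + 19247) + W(D(-4), 15) = (-29258 + 19247) + (-909/151 + 3*(-1/4 - 1/8*(-4))) = -10011 + (-909/151 + 3*(-1/4 + 1/2)) = -10011 + (-909/151 + 3*(1/4)) = -10011 + (-909/151 + 3/4) = -10011 - 3183/604 = -6049827/604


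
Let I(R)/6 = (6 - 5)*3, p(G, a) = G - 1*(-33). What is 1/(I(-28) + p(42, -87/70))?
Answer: 1/93 ≈ 0.010753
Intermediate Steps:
p(G, a) = 33 + G (p(G, a) = G + 33 = 33 + G)
I(R) = 18 (I(R) = 6*((6 - 5)*3) = 6*(1*3) = 6*3 = 18)
1/(I(-28) + p(42, -87/70)) = 1/(18 + (33 + 42)) = 1/(18 + 75) = 1/93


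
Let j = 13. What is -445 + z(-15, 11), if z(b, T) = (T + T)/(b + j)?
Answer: -456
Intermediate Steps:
z(b, T) = 2*T/(13 + b) (z(b, T) = (T + T)/(b + 13) = (2*T)/(13 + b) = 2*T/(13 + b))
-445 + z(-15, 11) = -445 + 2*11/(13 - 15) = -445 + 2*11/(-2) = -445 + 2*11*(-½) = -445 - 11 = -456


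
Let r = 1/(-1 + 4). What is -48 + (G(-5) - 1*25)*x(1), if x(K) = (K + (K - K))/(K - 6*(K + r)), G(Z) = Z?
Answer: -306/7 ≈ -43.714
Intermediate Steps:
r = ⅓ (r = 1/3 = ⅓ ≈ 0.33333)
x(K) = K/(-2 - 5*K) (x(K) = (K + (K - K))/(K - 6*(K + ⅓)) = (K + 0)/(K - 6*(⅓ + K)) = K/(K + (-2 - 6*K)) = K/(-2 - 5*K))
-48 + (G(-5) - 1*25)*x(1) = -48 + (-5 - 1*25)*(-1*1/(2 + 5*1)) = -48 + (-5 - 25)*(-1*1/(2 + 5)) = -48 - (-30)/7 = -48 - 30*(-⅐) = -48 + 30/7 = -306/7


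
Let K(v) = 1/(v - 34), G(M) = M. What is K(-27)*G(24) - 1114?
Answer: -67978/61 ≈ -1114.4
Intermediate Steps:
K(v) = 1/(-34 + v)
K(-27)*G(24) - 1114 = 24/(-34 - 27) - 1114 = 24/(-61) - 1114 = -1/61*24 - 1114 = -24/61 - 1114 = -67978/61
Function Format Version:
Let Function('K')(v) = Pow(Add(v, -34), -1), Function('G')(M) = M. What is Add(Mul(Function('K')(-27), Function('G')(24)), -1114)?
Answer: Rational(-67978, 61) ≈ -1114.4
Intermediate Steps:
Function('K')(v) = Pow(Add(-34, v), -1)
Add(Mul(Function('K')(-27), Function('G')(24)), -1114) = Add(Mul(Pow(Add(-34, -27), -1), 24), -1114) = Add(Mul(Pow(-61, -1), 24), -1114) = Add(Mul(Rational(-1, 61), 24), -1114) = Add(Rational(-24, 61), -1114) = Rational(-67978, 61)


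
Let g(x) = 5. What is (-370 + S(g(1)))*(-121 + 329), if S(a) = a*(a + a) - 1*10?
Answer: -68640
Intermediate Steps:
S(a) = -10 + 2*a² (S(a) = a*(2*a) - 10 = 2*a² - 10 = -10 + 2*a²)
(-370 + S(g(1)))*(-121 + 329) = (-370 + (-10 + 2*5²))*(-121 + 329) = (-370 + (-10 + 2*25))*208 = (-370 + (-10 + 50))*208 = (-370 + 40)*208 = -330*208 = -68640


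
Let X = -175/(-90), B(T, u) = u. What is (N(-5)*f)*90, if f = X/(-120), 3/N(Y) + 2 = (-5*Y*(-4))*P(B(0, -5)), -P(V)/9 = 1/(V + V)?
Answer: 35/736 ≈ 0.047554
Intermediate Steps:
X = 35/18 (X = -175*(-1/90) = 35/18 ≈ 1.9444)
P(V) = -9/(2*V) (P(V) = -9/(V + V) = -9*1/(2*V) = -9/(2*V))
N(Y) = 3/(-2 + 18*Y) (N(Y) = 3/(-2 + (-5*Y*(-4))*(-9/2/(-5))) = 3/(-2 + (20*Y)*(-9/2*(-⅕))) = 3/(-2 + (20*Y)*(9/10)) = 3/(-2 + 18*Y))
f = -7/432 (f = (35/18)/(-120) = (35/18)*(-1/120) = -7/432 ≈ -0.016204)
(N(-5)*f)*90 = ((3/(2*(-1 + 9*(-5))))*(-7/432))*90 = ((3/(2*(-1 - 45)))*(-7/432))*90 = (((3/2)/(-46))*(-7/432))*90 = (((3/2)*(-1/46))*(-7/432))*90 = -3/92*(-7/432)*90 = (7/13248)*90 = 35/736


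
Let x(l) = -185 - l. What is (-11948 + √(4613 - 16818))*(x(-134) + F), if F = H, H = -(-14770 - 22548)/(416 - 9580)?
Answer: 51982246/79 - 252341*I*√12205/4582 ≈ 6.58e+5 - 6084.2*I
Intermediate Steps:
H = -18659/4582 (H = -(-37318)/(-9164) = -(-37318)*(-1)/9164 = -1*18659/4582 = -18659/4582 ≈ -4.0722)
F = -18659/4582 ≈ -4.0722
(-11948 + √(4613 - 16818))*(x(-134) + F) = (-11948 + √(4613 - 16818))*((-185 - 1*(-134)) - 18659/4582) = (-11948 + √(-12205))*((-185 + 134) - 18659/4582) = (-11948 + I*√12205)*(-51 - 18659/4582) = (-11948 + I*√12205)*(-252341/4582) = 51982246/79 - 252341*I*√12205/4582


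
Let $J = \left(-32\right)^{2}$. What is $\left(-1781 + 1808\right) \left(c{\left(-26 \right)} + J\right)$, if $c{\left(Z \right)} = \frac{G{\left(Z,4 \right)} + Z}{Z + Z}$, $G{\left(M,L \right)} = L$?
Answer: $\frac{719145}{26} \approx 27659.0$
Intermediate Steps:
$J = 1024$
$c{\left(Z \right)} = \frac{4 + Z}{2 Z}$ ($c{\left(Z \right)} = \frac{4 + Z}{Z + Z} = \frac{4 + Z}{2 Z}$)
$\left(-1781 + 1808\right) \left(c{\left(-26 \right)} + J\right) = \left(-1781 + 1808\right) \left(\frac{4 - 26}{2 \left(-26\right)} + 1024\right) = 27 \left(\frac{1}{2} \left(- \frac{1}{26}\right) \left(-22\right) + 1024\right) = 27 \left(\frac{11}{26} + 1024\right) = 27 \cdot \frac{26635}{26} = \frac{719145}{26}$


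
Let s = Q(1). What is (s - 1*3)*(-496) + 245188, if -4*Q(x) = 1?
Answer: 246800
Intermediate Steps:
Q(x) = -¼ (Q(x) = -¼*1 = -¼)
s = -¼ ≈ -0.25000
(s - 1*3)*(-496) + 245188 = (-¼ - 1*3)*(-496) + 245188 = (-¼ - 3)*(-496) + 245188 = -13/4*(-496) + 245188 = 1612 + 245188 = 246800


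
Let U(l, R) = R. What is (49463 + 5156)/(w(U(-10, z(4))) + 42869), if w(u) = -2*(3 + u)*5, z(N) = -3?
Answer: 54619/42869 ≈ 1.2741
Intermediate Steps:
w(u) = -30 - 10*u (w(u) = (-6 - 2*u)*5 = -30 - 10*u)
(49463 + 5156)/(w(U(-10, z(4))) + 42869) = (49463 + 5156)/((-30 - 10*(-3)) + 42869) = 54619/((-30 + 30) + 42869) = 54619/(0 + 42869) = 54619/42869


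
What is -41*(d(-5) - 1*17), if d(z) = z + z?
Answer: 1107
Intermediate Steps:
d(z) = 2*z
-41*(d(-5) - 1*17) = -41*(2*(-5) - 1*17) = -41*(-10 - 17) = -41*(-27) = 1107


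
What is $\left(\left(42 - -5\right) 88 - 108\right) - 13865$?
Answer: $-9837$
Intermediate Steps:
$\left(\left(42 - -5\right) 88 - 108\right) - 13865 = \left(\left(42 + 5\right) 88 - 108\right) - 13865 = \left(47 \cdot 88 - 108\right) - 13865 = \left(4136 - 108\right) - 13865 = 4028 - 13865 = -9837$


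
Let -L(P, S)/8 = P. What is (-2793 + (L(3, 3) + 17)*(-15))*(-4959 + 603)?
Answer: 11708928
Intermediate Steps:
L(P, S) = -8*P
(-2793 + (L(3, 3) + 17)*(-15))*(-4959 + 603) = (-2793 + (-8*3 + 17)*(-15))*(-4959 + 603) = (-2793 + (-24 + 17)*(-15))*(-4356) = (-2793 - 7*(-15))*(-4356) = (-2793 + 105)*(-4356) = -2688*(-4356) = 11708928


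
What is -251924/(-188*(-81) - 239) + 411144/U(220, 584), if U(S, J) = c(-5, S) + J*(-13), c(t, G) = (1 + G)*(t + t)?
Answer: -331999864/5650853 ≈ -58.752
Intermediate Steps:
c(t, G) = 2*t*(1 + G) (c(t, G) = (1 + G)*(2*t) = 2*t*(1 + G))
U(S, J) = -10 - 13*J - 10*S (U(S, J) = 2*(-5)*(1 + S) + J*(-13) = (-10 - 10*S) - 13*J = -10 - 13*J - 10*S)
-251924/(-188*(-81) - 239) + 411144/U(220, 584) = -251924/(-188*(-81) - 239) + 411144/(-10 - 13*584 - 10*220) = -251924/(15228 - 239) + 411144/(-10 - 7592 - 2200) = -251924/14989 + 411144/(-9802) = -251924*1/14989 + 411144*(-1/9802) = -251924/14989 - 205572/4901 = -331999864/5650853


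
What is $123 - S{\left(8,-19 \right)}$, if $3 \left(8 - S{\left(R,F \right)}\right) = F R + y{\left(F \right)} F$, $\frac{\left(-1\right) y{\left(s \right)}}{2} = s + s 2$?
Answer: $- \frac{1973}{3} \approx -657.67$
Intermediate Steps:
$y{\left(s \right)} = - 6 s$ ($y{\left(s \right)} = - 2 \left(s + s 2\right) = - 2 \left(s + 2 s\right) = - 2 \cdot 3 s = - 6 s$)
$S{\left(R,F \right)} = 8 + 2 F^{2} - \frac{F R}{3}$ ($S{\left(R,F \right)} = 8 - \frac{F R + - 6 F F}{3} = 8 - \frac{F R - 6 F^{2}}{3} = 8 - \frac{- 6 F^{2} + F R}{3} = 8 + \left(2 F^{2} - \frac{F R}{3}\right) = 8 + 2 F^{2} - \frac{F R}{3}$)
$123 - S{\left(8,-19 \right)} = 123 - \left(8 + 2 \left(-19\right)^{2} - \left(- \frac{19}{3}\right) 8\right) = 123 - \left(8 + 2 \cdot 361 + \frac{152}{3}\right) = 123 - \left(8 + 722 + \frac{152}{3}\right) = 123 - \frac{2342}{3} = - \frac{1973}{3}$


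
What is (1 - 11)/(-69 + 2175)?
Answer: -5/1053 ≈ -0.0047483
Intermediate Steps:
(1 - 11)/(-69 + 2175) = (1 - 1*11)/2106 = (1 - 11)*(1/2106) = -10*1/2106 = -5/1053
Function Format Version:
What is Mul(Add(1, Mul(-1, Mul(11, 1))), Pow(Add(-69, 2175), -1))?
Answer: Rational(-5, 1053) ≈ -0.0047483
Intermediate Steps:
Mul(Add(1, Mul(-1, Mul(11, 1))), Pow(Add(-69, 2175), -1)) = Mul(Add(1, Mul(-1, 11)), Pow(2106, -1)) = Mul(Add(1, -11), Rational(1, 2106)) = Mul(-10, Rational(1, 2106)) = Rational(-5, 1053)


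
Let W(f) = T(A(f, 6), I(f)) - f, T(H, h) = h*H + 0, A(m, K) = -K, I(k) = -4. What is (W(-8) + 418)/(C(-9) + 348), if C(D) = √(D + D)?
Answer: 2900/2243 - 25*I*√2/2243 ≈ 1.2929 - 0.015763*I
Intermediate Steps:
C(D) = √2*√D (C(D) = √(2*D) = √2*√D)
T(H, h) = H*h (T(H, h) = H*h + 0 = H*h)
W(f) = 24 - f (W(f) = -1*6*(-4) - f = -6*(-4) - f = 24 - f)
(W(-8) + 418)/(C(-9) + 348) = ((24 - 1*(-8)) + 418)/(√2*√(-9) + 348) = ((24 + 8) + 418)/(√2*(3*I) + 348) = (32 + 418)/(3*I*√2 + 348) = 450/(348 + 3*I*√2)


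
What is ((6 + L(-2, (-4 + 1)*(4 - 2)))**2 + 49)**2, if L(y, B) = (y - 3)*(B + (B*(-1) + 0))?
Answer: 7225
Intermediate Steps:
L(y, B) = 0 (L(y, B) = (-3 + y)*(B + (-B + 0)) = (-3 + y)*(B - B) = (-3 + y)*0 = 0)
((6 + L(-2, (-4 + 1)*(4 - 2)))**2 + 49)**2 = ((6 + 0)**2 + 49)**2 = (6**2 + 49)**2 = (36 + 49)**2 = 85**2 = 7225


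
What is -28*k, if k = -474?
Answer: 13272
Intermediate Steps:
-28*k = -28*(-474) = 13272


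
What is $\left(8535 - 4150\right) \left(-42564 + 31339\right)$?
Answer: $-49221625$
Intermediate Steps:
$\left(8535 - 4150\right) \left(-42564 + 31339\right) = 4385 \left(-11225\right) = -49221625$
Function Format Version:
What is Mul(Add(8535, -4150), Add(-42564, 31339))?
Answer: -49221625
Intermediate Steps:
Mul(Add(8535, -4150), Add(-42564, 31339)) = Mul(4385, -11225) = -49221625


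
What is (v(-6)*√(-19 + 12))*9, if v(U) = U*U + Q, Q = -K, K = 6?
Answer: 270*I*√7 ≈ 714.35*I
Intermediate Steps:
Q = -6 (Q = -1*6 = -6)
v(U) = -6 + U² (v(U) = U*U - 6 = U² - 6 = -6 + U²)
(v(-6)*√(-19 + 12))*9 = ((-6 + (-6)²)*√(-19 + 12))*9 = ((-6 + 36)*√(-7))*9 = (30*(I*√7))*9 = (30*I*√7)*9 = 270*I*√7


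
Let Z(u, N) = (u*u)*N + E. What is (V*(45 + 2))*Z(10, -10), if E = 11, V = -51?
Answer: 2370633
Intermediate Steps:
Z(u, N) = 11 + N*u**2 (Z(u, N) = (u*u)*N + 11 = u**2*N + 11 = N*u**2 + 11 = 11 + N*u**2)
(V*(45 + 2))*Z(10, -10) = (-51*(45 + 2))*(11 - 10*10**2) = (-51*47)*(11 - 10*100) = -2397*(11 - 1000) = -2397*(-989) = 2370633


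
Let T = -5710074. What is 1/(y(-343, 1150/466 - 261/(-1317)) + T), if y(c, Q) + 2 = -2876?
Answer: -1/5712952 ≈ -1.7504e-7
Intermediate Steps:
y(c, Q) = -2878 (y(c, Q) = -2 - 2876 = -2878)
1/(y(-343, 1150/466 - 261/(-1317)) + T) = 1/(-2878 - 5710074) = 1/(-5712952) = -1/5712952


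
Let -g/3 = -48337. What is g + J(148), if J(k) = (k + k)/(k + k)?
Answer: 145012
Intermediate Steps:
g = 145011 (g = -3*(-48337) = 145011)
J(k) = 1 (J(k) = (2*k)/((2*k)) = (2*k)*(1/(2*k)) = 1)
g + J(148) = 145011 + 1 = 145012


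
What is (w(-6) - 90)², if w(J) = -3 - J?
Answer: 7569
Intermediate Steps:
(w(-6) - 90)² = ((-3 - 1*(-6)) - 90)² = ((-3 + 6) - 90)² = (3 - 90)² = (-87)² = 7569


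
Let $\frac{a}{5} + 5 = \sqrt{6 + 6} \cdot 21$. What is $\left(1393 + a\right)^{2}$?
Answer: $2003724 + 574560 \sqrt{3} \approx 2.9989 \cdot 10^{6}$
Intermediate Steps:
$a = -25 + 210 \sqrt{3}$ ($a = -25 + 5 \sqrt{6 + 6} \cdot 21 = -25 + 5 \sqrt{12} \cdot 21 = -25 + 5 \cdot 2 \sqrt{3} \cdot 21 = -25 + 5 \cdot 42 \sqrt{3} = -25 + 210 \sqrt{3} \approx 338.73$)
$\left(1393 + a\right)^{2} = \left(1393 - \left(25 - 210 \sqrt{3}\right)\right)^{2} = \left(1368 + 210 \sqrt{3}\right)^{2}$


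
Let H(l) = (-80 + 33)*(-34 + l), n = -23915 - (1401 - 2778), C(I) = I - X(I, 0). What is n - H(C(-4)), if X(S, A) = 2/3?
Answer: -73066/3 ≈ -24355.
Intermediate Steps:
X(S, A) = ⅔ (X(S, A) = 2*(⅓) = ⅔)
C(I) = -⅔ + I (C(I) = I - 1*⅔ = I - ⅔ = -⅔ + I)
n = -22538 (n = -23915 - 1*(-1377) = -23915 + 1377 = -22538)
H(l) = 1598 - 47*l (H(l) = -47*(-34 + l) = 1598 - 47*l)
n - H(C(-4)) = -22538 - (1598 - 47*(-⅔ - 4)) = -22538 - (1598 - 47*(-14/3)) = -22538 - (1598 + 658/3) = -22538 - 1*5452/3 = -22538 - 5452/3 = -73066/3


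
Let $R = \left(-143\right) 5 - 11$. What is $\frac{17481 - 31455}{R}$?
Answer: $\frac{2329}{121} \approx 19.248$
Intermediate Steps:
$R = -726$ ($R = -715 - 11 = -726$)
$\frac{17481 - 31455}{R} = \frac{17481 - 31455}{-726} = \left(17481 - 31455\right) \left(- \frac{1}{726}\right) = \left(-13974\right) \left(- \frac{1}{726}\right) = \frac{2329}{121}$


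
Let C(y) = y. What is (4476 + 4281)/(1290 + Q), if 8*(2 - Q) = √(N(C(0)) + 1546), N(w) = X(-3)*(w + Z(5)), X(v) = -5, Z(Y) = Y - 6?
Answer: 724098816/106831345 + 70056*√1551/106831345 ≈ 6.8038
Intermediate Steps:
Z(Y) = -6 + Y
N(w) = 5 - 5*w (N(w) = -5*(w + (-6 + 5)) = -5*(w - 1) = -5*(-1 + w) = 5 - 5*w)
Q = 2 - √1551/8 (Q = 2 - √((5 - 5*0) + 1546)/8 = 2 - √((5 + 0) + 1546)/8 = 2 - √(5 + 1546)/8 = 2 - √1551/8 ≈ -2.9228)
(4476 + 4281)/(1290 + Q) = (4476 + 4281)/(1290 + (2 - √1551/8)) = 8757/(1292 - √1551/8)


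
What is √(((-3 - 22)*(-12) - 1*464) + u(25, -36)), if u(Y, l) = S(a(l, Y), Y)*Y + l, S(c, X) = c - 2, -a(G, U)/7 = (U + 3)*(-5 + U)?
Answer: 5*I*√3930 ≈ 313.45*I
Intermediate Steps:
a(G, U) = -7*(-5 + U)*(3 + U) (a(G, U) = -7*(U + 3)*(-5 + U) = -7*(3 + U)*(-5 + U) = -7*(-5 + U)*(3 + U))
S(c, X) = -2 + c
u(Y, l) = l + Y*(103 - 7*Y² + 14*Y) (u(Y, l) = (-2 + (105 - 7*Y² + 14*Y))*Y + l = (103 - 7*Y² + 14*Y)*Y + l = Y*(103 - 7*Y² + 14*Y) + l = l + Y*(103 - 7*Y² + 14*Y))
√(((-3 - 22)*(-12) - 1*464) + u(25, -36)) = √(((-3 - 22)*(-12) - 1*464) + (-36 + 25*(103 - 7*25² + 14*25))) = √((-25*(-12) - 464) + (-36 + 25*(103 - 7*625 + 350))) = √((300 - 464) + (-36 + 25*(103 - 4375 + 350))) = √(-164 + (-36 + 25*(-3922))) = √(-164 + (-36 - 98050)) = √(-164 - 98086) = √(-98250) = 5*I*√3930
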